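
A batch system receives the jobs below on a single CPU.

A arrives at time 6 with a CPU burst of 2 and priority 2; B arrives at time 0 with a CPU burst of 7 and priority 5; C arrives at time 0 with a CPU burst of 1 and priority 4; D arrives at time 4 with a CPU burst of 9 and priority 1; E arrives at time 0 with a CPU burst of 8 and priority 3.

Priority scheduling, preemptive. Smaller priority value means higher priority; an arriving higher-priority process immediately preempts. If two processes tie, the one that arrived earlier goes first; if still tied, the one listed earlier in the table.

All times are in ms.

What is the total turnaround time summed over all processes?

Timeline: | E 0-4 | D 4-13 | A 13-15 | E 15-19 | C 19-20 | B 20-27 |
Completion: A=15  B=27  C=20  D=13  E=19
Turnaround (C−A): A=9  B=27  C=20  D=9  E=19
Turnaround = completion − arrival: A=9, B=27, C=20, D=9, E=19
Total turnaround = 9 + 27 + 20 + 9 + 19 = 84

84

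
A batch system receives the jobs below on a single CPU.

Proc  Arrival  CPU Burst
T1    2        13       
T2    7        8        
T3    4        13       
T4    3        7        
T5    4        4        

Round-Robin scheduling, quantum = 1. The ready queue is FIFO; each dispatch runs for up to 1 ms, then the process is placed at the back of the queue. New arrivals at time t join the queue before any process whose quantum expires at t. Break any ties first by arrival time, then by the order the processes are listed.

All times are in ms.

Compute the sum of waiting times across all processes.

Schedule: | idle 0-2 | T1 2-3 | T4 3-4 | T1 4-5 | T3 5-6 | T5 6-7 | T4 7-8 | T1 8-9 | T3 9-10 | T2 10-11 | T5 11-12 | T4 12-13 | T1 13-14 | T3 14-15 | T2 15-16 | T5 16-17 | T4 17-18 | T1 18-19 | T3 19-20 | T2 20-21 | T5 21-22 | T4 22-23 | T1 23-24 | T3 24-25 | T2 25-26 | T4 26-27 | T1 27-28 | T3 28-29 | T2 29-30 | T4 30-31 | T1 31-32 | T3 32-33 | T2 33-34 | T1 34-35 | T3 35-36 | T2 36-37 | T1 37-38 | T3 38-39 | T2 39-40 | T1 40-41 | T3 41-42 | T1 42-43 | T3 43-44 | T1 44-45 | T3 45-47 |
Completion: T1=45  T2=40  T3=47  T4=31  T5=22
Turnaround (C−A): T1=43  T2=33  T3=43  T4=28  T5=18
Waiting = turnaround − burst: T1=30, T2=25, T3=30, T4=21, T5=14
Total waiting = 30 + 25 + 30 + 21 + 14 = 120

120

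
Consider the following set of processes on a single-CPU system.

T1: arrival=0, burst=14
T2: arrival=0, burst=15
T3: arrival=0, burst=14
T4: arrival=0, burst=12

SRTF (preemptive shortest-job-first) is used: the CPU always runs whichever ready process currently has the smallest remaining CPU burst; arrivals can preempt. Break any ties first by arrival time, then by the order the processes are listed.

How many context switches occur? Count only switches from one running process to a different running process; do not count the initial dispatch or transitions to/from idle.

Schedule: | T4 0-12 | T1 12-26 | T3 26-40 | T2 40-55 |
Completion: T1=26  T2=55  T3=40  T4=12

3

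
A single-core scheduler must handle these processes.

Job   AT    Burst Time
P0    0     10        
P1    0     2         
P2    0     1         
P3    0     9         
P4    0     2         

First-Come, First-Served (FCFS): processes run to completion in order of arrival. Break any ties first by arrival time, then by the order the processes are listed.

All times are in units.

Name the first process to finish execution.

Timeline: | P0 0-10 | P1 10-12 | P2 12-13 | P3 13-22 | P4 22-24 |
Completion: P0=10  P1=12  P2=13  P3=22  P4=24
Finish order: P0 → P1 → P2 → P3 → P4

P0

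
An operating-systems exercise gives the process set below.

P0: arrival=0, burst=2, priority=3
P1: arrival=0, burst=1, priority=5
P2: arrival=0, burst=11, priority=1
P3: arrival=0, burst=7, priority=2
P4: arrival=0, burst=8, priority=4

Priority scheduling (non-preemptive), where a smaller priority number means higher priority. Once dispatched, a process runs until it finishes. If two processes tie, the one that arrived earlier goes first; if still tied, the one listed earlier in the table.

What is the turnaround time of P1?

29

Gantt: | P2 0-11 | P3 11-18 | P0 18-20 | P4 20-28 | P1 28-29 |
Completion: P0=20  P1=29  P2=11  P3=18  P4=28
Turnaround(P1) = completion − arrival = 29 − 0 = 29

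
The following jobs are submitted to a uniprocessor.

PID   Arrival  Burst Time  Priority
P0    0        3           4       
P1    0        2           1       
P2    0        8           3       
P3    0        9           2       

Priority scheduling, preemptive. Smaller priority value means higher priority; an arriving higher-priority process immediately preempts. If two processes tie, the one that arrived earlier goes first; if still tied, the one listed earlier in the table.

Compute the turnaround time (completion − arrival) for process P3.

11

Timeline: | P1 0-2 | P3 2-11 | P2 11-19 | P0 19-22 |
Completion: P0=22  P1=2  P2=19  P3=11
Turnaround (C−A): P0=22  P1=2  P2=19  P3=11
Turnaround(P3) = completion − arrival = 11 − 0 = 11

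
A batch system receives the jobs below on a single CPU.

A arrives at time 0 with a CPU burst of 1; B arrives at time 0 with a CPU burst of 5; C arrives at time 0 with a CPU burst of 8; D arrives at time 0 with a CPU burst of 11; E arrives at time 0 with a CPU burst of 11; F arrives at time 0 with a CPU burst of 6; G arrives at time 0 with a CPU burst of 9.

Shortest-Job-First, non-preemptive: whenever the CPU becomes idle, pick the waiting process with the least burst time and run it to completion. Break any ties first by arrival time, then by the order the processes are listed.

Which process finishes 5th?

G

Schedule: | A 0-1 | B 1-6 | F 6-12 | C 12-20 | G 20-29 | D 29-40 | E 40-51 |
Completion: A=1  B=6  C=20  D=40  E=51  F=12  G=29
Turnaround (C−A): A=1  B=6  C=20  D=40  E=51  F=12  G=29
Finish order: A → B → F → C → G → D → E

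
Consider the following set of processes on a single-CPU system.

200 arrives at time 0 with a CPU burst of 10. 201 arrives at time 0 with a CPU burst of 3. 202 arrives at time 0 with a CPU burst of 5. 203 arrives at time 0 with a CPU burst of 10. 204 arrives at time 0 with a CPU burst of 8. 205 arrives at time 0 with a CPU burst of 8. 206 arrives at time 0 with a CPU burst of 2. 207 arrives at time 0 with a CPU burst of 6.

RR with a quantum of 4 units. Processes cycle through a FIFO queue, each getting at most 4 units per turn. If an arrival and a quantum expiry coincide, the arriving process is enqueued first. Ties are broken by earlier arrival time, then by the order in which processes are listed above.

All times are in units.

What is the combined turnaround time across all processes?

Schedule: | 200 0-4 | 201 4-7 | 202 7-11 | 203 11-15 | 204 15-19 | 205 19-23 | 206 23-25 | 207 25-29 | 200 29-33 | 202 33-34 | 203 34-38 | 204 38-42 | 205 42-46 | 207 46-48 | 200 48-50 | 203 50-52 |
Completion: 200=50  201=7  202=34  203=52  204=42  205=46  206=25  207=48
Turnaround (C−A): 200=50  201=7  202=34  203=52  204=42  205=46  206=25  207=48
Turnaround = completion − arrival: 200=50, 201=7, 202=34, 203=52, 204=42, 205=46, 206=25, 207=48
Total turnaround = 50 + 7 + 34 + 52 + 42 + 46 + 25 + 48 = 304

304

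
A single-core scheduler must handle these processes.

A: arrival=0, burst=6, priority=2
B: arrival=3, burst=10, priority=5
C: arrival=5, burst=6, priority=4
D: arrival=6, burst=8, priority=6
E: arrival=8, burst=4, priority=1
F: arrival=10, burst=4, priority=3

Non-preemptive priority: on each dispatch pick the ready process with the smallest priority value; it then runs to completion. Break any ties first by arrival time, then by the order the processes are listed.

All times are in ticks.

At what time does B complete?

30

Schedule: | A 0-6 | C 6-12 | E 12-16 | F 16-20 | B 20-30 | D 30-38 |
Completion: A=6  B=30  C=12  D=38  E=16  F=20
Turnaround (C−A): A=6  B=27  C=7  D=32  E=8  F=10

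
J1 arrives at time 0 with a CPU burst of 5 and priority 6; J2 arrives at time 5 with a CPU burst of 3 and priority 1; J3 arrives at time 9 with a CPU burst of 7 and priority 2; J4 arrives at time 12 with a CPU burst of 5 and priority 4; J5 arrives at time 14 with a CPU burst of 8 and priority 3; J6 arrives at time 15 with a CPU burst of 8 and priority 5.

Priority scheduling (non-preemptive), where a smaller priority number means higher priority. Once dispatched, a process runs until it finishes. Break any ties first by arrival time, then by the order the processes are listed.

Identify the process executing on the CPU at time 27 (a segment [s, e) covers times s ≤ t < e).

Timeline: | J1 0-5 | J2 5-8 | idle 8-9 | J3 9-16 | J5 16-24 | J4 24-29 | J6 29-37 |
Completion: J1=5  J2=8  J3=16  J4=29  J5=24  J6=37

J4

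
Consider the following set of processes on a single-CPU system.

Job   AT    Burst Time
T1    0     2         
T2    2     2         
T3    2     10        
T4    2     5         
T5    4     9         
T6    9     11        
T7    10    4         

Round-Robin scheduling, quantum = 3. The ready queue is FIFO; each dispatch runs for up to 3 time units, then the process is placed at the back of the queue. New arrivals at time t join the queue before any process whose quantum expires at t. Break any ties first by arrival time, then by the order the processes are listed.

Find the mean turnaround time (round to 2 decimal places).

Gantt: | T1 0-2 | T2 2-4 | T3 4-7 | T4 7-10 | T5 10-13 | T3 13-16 | T6 16-19 | T7 19-22 | T4 22-24 | T5 24-27 | T3 27-30 | T6 30-33 | T7 33-34 | T5 34-37 | T3 37-38 | T6 38-43 |
Completion: T1=2  T2=4  T3=38  T4=24  T5=37  T6=43  T7=34
Turnaround (C−A): T1=2  T2=2  T3=36  T4=22  T5=33  T6=34  T7=24
Turnaround times: T1=2, T2=2, T3=36, T4=22, T5=33, T6=34, T7=24
Average turnaround = (2+2+36+22+33+34+24) / 7 = 153/7 = 21.86

21.86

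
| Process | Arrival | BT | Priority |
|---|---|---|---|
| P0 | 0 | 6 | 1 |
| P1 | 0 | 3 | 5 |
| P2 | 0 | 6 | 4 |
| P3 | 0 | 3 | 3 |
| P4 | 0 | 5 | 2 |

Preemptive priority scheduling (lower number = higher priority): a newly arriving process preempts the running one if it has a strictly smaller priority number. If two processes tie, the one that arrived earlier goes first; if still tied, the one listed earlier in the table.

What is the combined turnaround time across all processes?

Timeline: | P0 0-6 | P4 6-11 | P3 11-14 | P2 14-20 | P1 20-23 |
Completion: P0=6  P1=23  P2=20  P3=14  P4=11
Turnaround (C−A): P0=6  P1=23  P2=20  P3=14  P4=11
Turnaround = completion − arrival: P0=6, P1=23, P2=20, P3=14, P4=11
Total turnaround = 6 + 23 + 20 + 14 + 11 = 74

74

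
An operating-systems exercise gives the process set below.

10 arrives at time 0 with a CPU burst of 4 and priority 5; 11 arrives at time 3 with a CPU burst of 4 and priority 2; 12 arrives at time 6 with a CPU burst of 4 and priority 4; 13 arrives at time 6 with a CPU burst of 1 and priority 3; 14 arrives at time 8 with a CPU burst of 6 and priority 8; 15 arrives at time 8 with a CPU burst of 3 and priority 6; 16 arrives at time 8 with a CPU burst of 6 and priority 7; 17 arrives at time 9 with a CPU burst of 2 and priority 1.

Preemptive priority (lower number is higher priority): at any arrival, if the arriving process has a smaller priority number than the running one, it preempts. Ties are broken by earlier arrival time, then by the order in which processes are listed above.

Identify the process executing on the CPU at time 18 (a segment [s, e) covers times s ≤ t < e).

Timeline: | 10 0-3 | 11 3-7 | 13 7-8 | 12 8-9 | 17 9-11 | 12 11-14 | 10 14-15 | 15 15-18 | 16 18-24 | 14 24-30 |
Completion: 10=15  11=7  12=14  13=8  14=30  15=18  16=24  17=11
Turnaround (C−A): 10=15  11=4  12=8  13=2  14=22  15=10  16=16  17=2

16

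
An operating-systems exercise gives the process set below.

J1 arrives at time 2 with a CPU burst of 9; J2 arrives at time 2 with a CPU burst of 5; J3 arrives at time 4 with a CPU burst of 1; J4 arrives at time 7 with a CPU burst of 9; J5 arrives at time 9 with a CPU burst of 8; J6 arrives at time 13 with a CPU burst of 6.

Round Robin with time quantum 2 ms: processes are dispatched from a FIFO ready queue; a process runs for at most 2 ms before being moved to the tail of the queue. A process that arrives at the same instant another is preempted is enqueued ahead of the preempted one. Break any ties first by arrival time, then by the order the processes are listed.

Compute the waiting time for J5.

Timeline: | idle 0-2 | J1 2-4 | J2 4-6 | J3 6-7 | J1 7-9 | J2 9-11 | J4 11-13 | J5 13-15 | J1 15-17 | J2 17-18 | J6 18-20 | J4 20-22 | J5 22-24 | J1 24-26 | J6 26-28 | J4 28-30 | J5 30-32 | J1 32-33 | J6 33-35 | J4 35-37 | J5 37-39 | J4 39-40 |
Completion: J1=33  J2=18  J3=7  J4=40  J5=39  J6=35
Turnaround (C−A): J1=31  J2=16  J3=3  J4=33  J5=30  J6=22
Waiting(J5) = turnaround − burst = 30 − 8 = 22

22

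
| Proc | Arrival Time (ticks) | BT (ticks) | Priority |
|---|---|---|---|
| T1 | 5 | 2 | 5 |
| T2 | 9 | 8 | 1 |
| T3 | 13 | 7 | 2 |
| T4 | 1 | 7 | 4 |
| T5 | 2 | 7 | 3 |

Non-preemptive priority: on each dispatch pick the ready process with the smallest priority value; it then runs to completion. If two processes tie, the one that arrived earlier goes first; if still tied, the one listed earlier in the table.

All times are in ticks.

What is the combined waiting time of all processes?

Gantt: | idle 0-1 | T4 1-8 | T5 8-15 | T2 15-23 | T3 23-30 | T1 30-32 |
Completion: T1=32  T2=23  T3=30  T4=8  T5=15
Turnaround (C−A): T1=27  T2=14  T3=17  T4=7  T5=13
Waiting = turnaround − burst: T1=25, T2=6, T3=10, T4=0, T5=6
Total waiting = 25 + 6 + 10 + 0 + 6 = 47

47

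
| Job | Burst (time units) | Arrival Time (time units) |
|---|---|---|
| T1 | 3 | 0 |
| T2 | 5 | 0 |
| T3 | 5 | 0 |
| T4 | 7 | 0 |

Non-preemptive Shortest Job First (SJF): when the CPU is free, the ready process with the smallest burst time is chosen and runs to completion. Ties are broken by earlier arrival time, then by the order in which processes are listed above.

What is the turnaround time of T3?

13

Gantt: | T1 0-3 | T2 3-8 | T3 8-13 | T4 13-20 |
Completion: T1=3  T2=8  T3=13  T4=20
Turnaround (C−A): T1=3  T2=8  T3=13  T4=20
Turnaround(T3) = completion − arrival = 13 − 0 = 13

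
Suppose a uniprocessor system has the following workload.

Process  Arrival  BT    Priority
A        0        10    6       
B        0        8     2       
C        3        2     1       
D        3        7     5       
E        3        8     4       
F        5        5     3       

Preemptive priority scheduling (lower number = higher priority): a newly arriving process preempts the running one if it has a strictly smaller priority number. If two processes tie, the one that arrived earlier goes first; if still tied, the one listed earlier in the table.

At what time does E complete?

Timeline: | B 0-3 | C 3-5 | B 5-10 | F 10-15 | E 15-23 | D 23-30 | A 30-40 |
Completion: A=40  B=10  C=5  D=30  E=23  F=15
Turnaround (C−A): A=40  B=10  C=2  D=27  E=20  F=10

23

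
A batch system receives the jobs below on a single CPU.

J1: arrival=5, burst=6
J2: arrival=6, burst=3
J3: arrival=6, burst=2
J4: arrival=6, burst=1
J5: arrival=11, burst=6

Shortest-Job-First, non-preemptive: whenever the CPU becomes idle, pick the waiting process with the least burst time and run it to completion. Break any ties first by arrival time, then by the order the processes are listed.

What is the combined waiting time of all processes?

25

Gantt: | idle 0-5 | J1 5-11 | J4 11-12 | J3 12-14 | J2 14-17 | J5 17-23 |
Completion: J1=11  J2=17  J3=14  J4=12  J5=23
Turnaround (C−A): J1=6  J2=11  J3=8  J4=6  J5=12
Waiting = turnaround − burst: J1=0, J2=8, J3=6, J4=5, J5=6
Total waiting = 0 + 8 + 6 + 5 + 6 = 25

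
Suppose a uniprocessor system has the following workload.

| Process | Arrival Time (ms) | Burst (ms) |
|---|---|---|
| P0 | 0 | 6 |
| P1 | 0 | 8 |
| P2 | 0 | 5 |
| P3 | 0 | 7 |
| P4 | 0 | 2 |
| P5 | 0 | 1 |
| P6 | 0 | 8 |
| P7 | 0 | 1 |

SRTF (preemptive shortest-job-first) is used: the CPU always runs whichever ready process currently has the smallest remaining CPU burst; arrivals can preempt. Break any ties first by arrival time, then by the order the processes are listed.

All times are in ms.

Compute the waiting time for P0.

Schedule: | P5 0-1 | P7 1-2 | P4 2-4 | P2 4-9 | P0 9-15 | P3 15-22 | P1 22-30 | P6 30-38 |
Completion: P0=15  P1=30  P2=9  P3=22  P4=4  P5=1  P6=38  P7=2
Turnaround (C−A): P0=15  P1=30  P2=9  P3=22  P4=4  P5=1  P6=38  P7=2
Waiting(P0) = turnaround − burst = 15 − 6 = 9

9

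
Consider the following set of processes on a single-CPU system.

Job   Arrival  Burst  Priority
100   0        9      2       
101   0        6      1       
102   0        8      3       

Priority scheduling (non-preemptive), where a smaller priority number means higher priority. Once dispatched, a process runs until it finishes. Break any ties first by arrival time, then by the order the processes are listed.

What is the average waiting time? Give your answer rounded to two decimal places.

7.00

Schedule: | 101 0-6 | 100 6-15 | 102 15-23 |
Completion: 100=15  101=6  102=23
Turnaround (C−A): 100=15  101=6  102=23
Waiting times: 100=6, 101=0, 102=15
Average waiting = (6+0+15) / 3 = 21/3 = 7.00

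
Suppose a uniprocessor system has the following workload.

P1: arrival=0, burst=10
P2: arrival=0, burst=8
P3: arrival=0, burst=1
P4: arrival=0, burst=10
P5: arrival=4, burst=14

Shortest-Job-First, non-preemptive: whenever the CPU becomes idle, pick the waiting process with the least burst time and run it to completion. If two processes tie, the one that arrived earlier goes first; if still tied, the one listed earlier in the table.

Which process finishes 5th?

P5

Timeline: | P3 0-1 | P2 1-9 | P1 9-19 | P4 19-29 | P5 29-43 |
Completion: P1=19  P2=9  P3=1  P4=29  P5=43
Finish order: P3 → P2 → P1 → P4 → P5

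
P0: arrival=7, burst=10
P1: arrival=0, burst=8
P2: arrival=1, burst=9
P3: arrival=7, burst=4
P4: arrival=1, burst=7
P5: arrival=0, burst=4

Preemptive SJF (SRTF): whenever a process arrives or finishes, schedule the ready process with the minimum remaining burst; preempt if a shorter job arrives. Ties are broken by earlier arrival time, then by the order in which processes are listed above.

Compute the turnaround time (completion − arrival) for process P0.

35

Timeline: | P5 0-4 | P4 4-11 | P3 11-15 | P1 15-23 | P2 23-32 | P0 32-42 |
Completion: P0=42  P1=23  P2=32  P3=15  P4=11  P5=4
Turnaround (C−A): P0=35  P1=23  P2=31  P3=8  P4=10  P5=4
Turnaround(P0) = completion − arrival = 42 − 7 = 35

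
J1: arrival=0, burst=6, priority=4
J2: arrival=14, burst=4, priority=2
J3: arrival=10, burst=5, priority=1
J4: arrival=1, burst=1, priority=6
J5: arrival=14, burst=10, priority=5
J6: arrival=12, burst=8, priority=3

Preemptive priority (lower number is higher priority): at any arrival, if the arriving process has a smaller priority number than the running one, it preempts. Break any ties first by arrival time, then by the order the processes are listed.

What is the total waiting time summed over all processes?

Gantt: | J1 0-6 | J4 6-7 | idle 7-10 | J3 10-15 | J2 15-19 | J6 19-27 | J5 27-37 |
Completion: J1=6  J2=19  J3=15  J4=7  J5=37  J6=27
Waiting = turnaround − burst: J1=0, J2=1, J3=0, J4=5, J5=13, J6=7
Total waiting = 0 + 1 + 0 + 5 + 13 + 7 = 26

26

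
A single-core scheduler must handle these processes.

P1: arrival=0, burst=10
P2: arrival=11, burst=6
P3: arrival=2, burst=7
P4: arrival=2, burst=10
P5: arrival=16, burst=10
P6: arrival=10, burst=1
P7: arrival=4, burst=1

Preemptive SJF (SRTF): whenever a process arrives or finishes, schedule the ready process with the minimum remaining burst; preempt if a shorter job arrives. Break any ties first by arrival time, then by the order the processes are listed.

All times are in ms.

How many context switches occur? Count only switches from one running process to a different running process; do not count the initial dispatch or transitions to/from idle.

Timeline: | P1 0-2 | P3 2-4 | P7 4-5 | P3 5-10 | P6 10-11 | P2 11-17 | P1 17-25 | P4 25-35 | P5 35-45 |
Completion: P1=25  P2=17  P3=10  P4=35  P5=45  P6=11  P7=5
Turnaround (C−A): P1=25  P2=6  P3=8  P4=33  P5=29  P6=1  P7=1

8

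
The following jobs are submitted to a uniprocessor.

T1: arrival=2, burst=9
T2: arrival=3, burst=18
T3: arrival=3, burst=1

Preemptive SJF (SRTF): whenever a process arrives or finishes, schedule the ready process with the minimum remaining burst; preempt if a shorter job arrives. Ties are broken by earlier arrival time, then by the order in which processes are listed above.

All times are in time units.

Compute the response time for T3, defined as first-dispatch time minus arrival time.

0

Schedule: | idle 0-2 | T1 2-3 | T3 3-4 | T1 4-12 | T2 12-30 |
Completion: T1=12  T2=30  T3=4
Turnaround (C−A): T1=10  T2=27  T3=1
Response(T3) = first start − arrival = 3 − 3 = 0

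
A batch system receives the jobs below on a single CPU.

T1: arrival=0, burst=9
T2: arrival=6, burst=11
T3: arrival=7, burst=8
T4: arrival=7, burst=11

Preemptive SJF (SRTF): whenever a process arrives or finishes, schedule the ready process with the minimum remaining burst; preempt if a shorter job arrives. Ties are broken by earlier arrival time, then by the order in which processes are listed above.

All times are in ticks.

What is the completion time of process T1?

9

Gantt: | T1 0-9 | T3 9-17 | T2 17-28 | T4 28-39 |
Completion: T1=9  T2=28  T3=17  T4=39
Turnaround (C−A): T1=9  T2=22  T3=10  T4=32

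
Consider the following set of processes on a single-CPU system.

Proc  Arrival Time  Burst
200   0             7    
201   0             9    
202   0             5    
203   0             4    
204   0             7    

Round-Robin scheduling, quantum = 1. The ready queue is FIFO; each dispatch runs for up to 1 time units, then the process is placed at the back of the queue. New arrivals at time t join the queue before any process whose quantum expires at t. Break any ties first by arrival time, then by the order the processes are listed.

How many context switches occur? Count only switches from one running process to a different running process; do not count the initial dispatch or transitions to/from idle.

Timeline: | 200 0-1 | 201 1-2 | 202 2-3 | 203 3-4 | 204 4-5 | 200 5-6 | 201 6-7 | 202 7-8 | 203 8-9 | 204 9-10 | 200 10-11 | 201 11-12 | 202 12-13 | 203 13-14 | 204 14-15 | 200 15-16 | 201 16-17 | 202 17-18 | 203 18-19 | 204 19-20 | 200 20-21 | 201 21-22 | 202 22-23 | 204 23-24 | 200 24-25 | 201 25-26 | 204 26-27 | 200 27-28 | 201 28-29 | 204 29-30 | 201 30-32 |
Completion: 200=28  201=32  202=23  203=19  204=30
Turnaround (C−A): 200=28  201=32  202=23  203=19  204=30

30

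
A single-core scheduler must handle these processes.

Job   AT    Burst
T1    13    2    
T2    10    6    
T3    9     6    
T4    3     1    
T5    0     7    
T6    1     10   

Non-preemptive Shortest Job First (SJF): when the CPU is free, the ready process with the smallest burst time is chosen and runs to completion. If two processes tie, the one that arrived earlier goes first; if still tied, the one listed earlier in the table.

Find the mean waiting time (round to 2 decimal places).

7.17

Schedule: | T5 0-7 | T4 7-8 | T6 8-18 | T1 18-20 | T3 20-26 | T2 26-32 |
Completion: T1=20  T2=32  T3=26  T4=8  T5=7  T6=18
Turnaround (C−A): T1=7  T2=22  T3=17  T4=5  T5=7  T6=17
Waiting times: T1=5, T2=16, T3=11, T4=4, T5=0, T6=7
Average waiting = (5+16+11+4+0+7) / 6 = 43/6 = 7.17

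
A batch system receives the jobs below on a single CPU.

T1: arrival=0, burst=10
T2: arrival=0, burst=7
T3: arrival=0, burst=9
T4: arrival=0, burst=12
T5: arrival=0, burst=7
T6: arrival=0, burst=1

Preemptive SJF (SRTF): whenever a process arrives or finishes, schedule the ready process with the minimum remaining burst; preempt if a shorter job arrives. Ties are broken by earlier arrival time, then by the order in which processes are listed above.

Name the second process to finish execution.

Timeline: | T6 0-1 | T2 1-8 | T5 8-15 | T3 15-24 | T1 24-34 | T4 34-46 |
Completion: T1=34  T2=8  T3=24  T4=46  T5=15  T6=1
Turnaround (C−A): T1=34  T2=8  T3=24  T4=46  T5=15  T6=1
Finish order: T6 → T2 → T5 → T3 → T1 → T4

T2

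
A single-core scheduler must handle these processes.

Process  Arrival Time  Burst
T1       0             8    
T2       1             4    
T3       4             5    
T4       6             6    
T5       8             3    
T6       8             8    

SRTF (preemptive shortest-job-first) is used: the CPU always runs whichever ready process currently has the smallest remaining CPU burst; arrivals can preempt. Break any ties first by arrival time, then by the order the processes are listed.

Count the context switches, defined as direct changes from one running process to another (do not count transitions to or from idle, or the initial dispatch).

6

Schedule: | T1 0-1 | T2 1-5 | T3 5-10 | T5 10-13 | T4 13-19 | T1 19-26 | T6 26-34 |
Completion: T1=26  T2=5  T3=10  T4=19  T5=13  T6=34
Turnaround (C−A): T1=26  T2=4  T3=6  T4=13  T5=5  T6=26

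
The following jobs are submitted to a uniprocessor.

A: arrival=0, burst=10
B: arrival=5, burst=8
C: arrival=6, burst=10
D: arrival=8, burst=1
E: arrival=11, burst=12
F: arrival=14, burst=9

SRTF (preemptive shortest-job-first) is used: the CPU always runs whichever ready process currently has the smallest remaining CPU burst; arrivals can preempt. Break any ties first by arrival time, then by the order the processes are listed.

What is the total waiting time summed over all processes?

61

Gantt: | A 0-8 | D 8-9 | A 9-11 | B 11-19 | F 19-28 | C 28-38 | E 38-50 |
Completion: A=11  B=19  C=38  D=9  E=50  F=28
Turnaround (C−A): A=11  B=14  C=32  D=1  E=39  F=14
Waiting = turnaround − burst: A=1, B=6, C=22, D=0, E=27, F=5
Total waiting = 1 + 6 + 22 + 0 + 27 + 5 = 61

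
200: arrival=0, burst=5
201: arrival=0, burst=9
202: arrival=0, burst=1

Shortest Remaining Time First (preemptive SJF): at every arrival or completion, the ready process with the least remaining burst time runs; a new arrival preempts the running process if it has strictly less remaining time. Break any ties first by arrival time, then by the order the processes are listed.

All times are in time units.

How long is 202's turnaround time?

1

Timeline: | 202 0-1 | 200 1-6 | 201 6-15 |
Completion: 200=6  201=15  202=1
Turnaround (C−A): 200=6  201=15  202=1
Turnaround(202) = completion − arrival = 1 − 0 = 1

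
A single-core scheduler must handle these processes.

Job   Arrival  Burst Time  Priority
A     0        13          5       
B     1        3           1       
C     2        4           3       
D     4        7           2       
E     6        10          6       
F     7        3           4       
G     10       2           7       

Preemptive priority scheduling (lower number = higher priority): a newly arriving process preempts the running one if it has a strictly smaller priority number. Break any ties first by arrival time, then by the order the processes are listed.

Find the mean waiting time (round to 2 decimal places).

12.57

Timeline: | A 0-1 | B 1-4 | D 4-11 | C 11-15 | F 15-18 | A 18-30 | E 30-40 | G 40-42 |
Completion: A=30  B=4  C=15  D=11  E=40  F=18  G=42
Waiting times: A=17, B=0, C=9, D=0, E=24, F=8, G=30
Average waiting = (17+0+9+0+24+8+30) / 7 = 88/7 = 12.57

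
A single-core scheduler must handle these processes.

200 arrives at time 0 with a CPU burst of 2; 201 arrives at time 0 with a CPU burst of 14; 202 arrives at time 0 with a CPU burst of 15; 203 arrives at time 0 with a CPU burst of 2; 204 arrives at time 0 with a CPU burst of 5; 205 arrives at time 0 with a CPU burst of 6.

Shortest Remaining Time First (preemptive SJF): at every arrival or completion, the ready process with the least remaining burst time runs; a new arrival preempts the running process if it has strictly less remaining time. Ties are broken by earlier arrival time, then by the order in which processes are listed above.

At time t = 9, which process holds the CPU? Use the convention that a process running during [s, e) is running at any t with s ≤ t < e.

Schedule: | 200 0-2 | 203 2-4 | 204 4-9 | 205 9-15 | 201 15-29 | 202 29-44 |
Completion: 200=2  201=29  202=44  203=4  204=9  205=15

205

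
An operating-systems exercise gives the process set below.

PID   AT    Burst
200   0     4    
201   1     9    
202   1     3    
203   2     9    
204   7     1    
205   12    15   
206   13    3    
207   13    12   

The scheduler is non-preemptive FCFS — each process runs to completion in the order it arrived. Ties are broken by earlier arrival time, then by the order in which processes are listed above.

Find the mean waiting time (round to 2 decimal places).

15.00

Schedule: | 200 0-4 | 201 4-13 | 202 13-16 | 203 16-25 | 204 25-26 | 205 26-41 | 206 41-44 | 207 44-56 |
Completion: 200=4  201=13  202=16  203=25  204=26  205=41  206=44  207=56
Waiting times: 200=0, 201=3, 202=12, 203=14, 204=18, 205=14, 206=28, 207=31
Average waiting = (0+3+12+14+18+14+28+31) / 8 = 120/8 = 15.00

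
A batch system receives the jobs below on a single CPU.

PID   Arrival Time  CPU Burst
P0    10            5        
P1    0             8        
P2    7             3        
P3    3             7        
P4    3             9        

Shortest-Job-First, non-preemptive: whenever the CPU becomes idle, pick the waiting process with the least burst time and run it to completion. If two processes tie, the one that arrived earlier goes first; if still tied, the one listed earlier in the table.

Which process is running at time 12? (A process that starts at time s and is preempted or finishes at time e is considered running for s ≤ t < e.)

P0

Timeline: | P1 0-8 | P2 8-11 | P0 11-16 | P3 16-23 | P4 23-32 |
Completion: P0=16  P1=8  P2=11  P3=23  P4=32
Turnaround (C−A): P0=6  P1=8  P2=4  P3=20  P4=29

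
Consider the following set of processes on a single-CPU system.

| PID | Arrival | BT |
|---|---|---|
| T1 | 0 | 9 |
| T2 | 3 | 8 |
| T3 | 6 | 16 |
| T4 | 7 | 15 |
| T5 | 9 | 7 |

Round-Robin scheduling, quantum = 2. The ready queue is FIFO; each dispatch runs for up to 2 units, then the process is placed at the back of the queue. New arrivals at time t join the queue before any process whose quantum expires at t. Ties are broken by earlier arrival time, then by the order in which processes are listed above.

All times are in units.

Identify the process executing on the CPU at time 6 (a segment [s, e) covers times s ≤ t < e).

Schedule: | T1 0-4 | T2 4-6 | T1 6-8 | T3 8-10 | T2 10-12 | T4 12-14 | T1 14-16 | T5 16-18 | T3 18-20 | T2 20-22 | T4 22-24 | T1 24-25 | T5 25-27 | T3 27-29 | T2 29-31 | T4 31-33 | T5 33-35 | T3 35-37 | T4 37-39 | T5 39-40 | T3 40-42 | T4 42-44 | T3 44-46 | T4 46-48 | T3 48-50 | T4 50-52 | T3 52-54 | T4 54-55 |
Completion: T1=25  T2=31  T3=54  T4=55  T5=40

T1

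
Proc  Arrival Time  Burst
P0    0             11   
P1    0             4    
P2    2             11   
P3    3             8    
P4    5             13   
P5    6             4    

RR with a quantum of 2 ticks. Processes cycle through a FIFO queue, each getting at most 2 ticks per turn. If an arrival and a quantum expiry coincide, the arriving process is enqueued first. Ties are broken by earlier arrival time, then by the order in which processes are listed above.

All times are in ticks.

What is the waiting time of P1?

Timeline: | P0 0-2 | P1 2-4 | P2 4-6 | P0 6-8 | P3 8-10 | P1 10-12 | P4 12-14 | P5 14-16 | P2 16-18 | P0 18-20 | P3 20-22 | P4 22-24 | P5 24-26 | P2 26-28 | P0 28-30 | P3 30-32 | P4 32-34 | P2 34-36 | P0 36-38 | P3 38-40 | P4 40-42 | P2 42-44 | P0 44-45 | P4 45-47 | P2 47-48 | P4 48-51 |
Completion: P0=45  P1=12  P2=48  P3=40  P4=51  P5=26
Turnaround (C−A): P0=45  P1=12  P2=46  P3=37  P4=46  P5=20
Waiting(P1) = turnaround − burst = 12 − 4 = 8

8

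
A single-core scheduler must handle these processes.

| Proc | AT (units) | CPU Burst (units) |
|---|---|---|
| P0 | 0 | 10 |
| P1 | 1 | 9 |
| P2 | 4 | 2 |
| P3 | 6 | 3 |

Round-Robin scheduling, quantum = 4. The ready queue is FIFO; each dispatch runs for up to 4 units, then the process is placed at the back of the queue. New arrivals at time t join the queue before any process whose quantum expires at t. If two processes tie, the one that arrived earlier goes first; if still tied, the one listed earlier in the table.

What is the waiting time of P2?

4

Timeline: | P0 0-4 | P1 4-8 | P2 8-10 | P0 10-14 | P3 14-17 | P1 17-21 | P0 21-23 | P1 23-24 |
Completion: P0=23  P1=24  P2=10  P3=17
Turnaround (C−A): P0=23  P1=23  P2=6  P3=11
Waiting(P2) = turnaround − burst = 6 − 2 = 4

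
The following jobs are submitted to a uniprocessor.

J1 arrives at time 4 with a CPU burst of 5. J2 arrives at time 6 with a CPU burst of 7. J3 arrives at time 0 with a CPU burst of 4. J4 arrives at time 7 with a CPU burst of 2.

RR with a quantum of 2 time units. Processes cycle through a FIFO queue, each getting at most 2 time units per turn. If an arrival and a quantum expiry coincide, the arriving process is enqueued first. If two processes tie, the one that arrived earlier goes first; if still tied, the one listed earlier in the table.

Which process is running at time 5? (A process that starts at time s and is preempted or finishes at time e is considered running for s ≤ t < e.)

J1

Gantt: | J3 0-4 | J1 4-6 | J2 6-8 | J1 8-10 | J4 10-12 | J2 12-14 | J1 14-15 | J2 15-18 |
Completion: J1=15  J2=18  J3=4  J4=12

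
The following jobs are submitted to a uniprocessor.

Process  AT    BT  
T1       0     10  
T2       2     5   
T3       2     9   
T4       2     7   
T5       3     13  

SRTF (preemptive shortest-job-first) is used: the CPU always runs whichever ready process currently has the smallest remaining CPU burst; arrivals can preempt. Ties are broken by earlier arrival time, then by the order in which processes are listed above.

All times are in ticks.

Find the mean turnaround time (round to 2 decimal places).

21.80

Schedule: | T1 0-2 | T2 2-7 | T4 7-14 | T1 14-22 | T3 22-31 | T5 31-44 |
Completion: T1=22  T2=7  T3=31  T4=14  T5=44
Turnaround (C−A): T1=22  T2=5  T3=29  T4=12  T5=41
Turnaround times: T1=22, T2=5, T3=29, T4=12, T5=41
Average turnaround = (22+5+29+12+41) / 5 = 109/5 = 21.80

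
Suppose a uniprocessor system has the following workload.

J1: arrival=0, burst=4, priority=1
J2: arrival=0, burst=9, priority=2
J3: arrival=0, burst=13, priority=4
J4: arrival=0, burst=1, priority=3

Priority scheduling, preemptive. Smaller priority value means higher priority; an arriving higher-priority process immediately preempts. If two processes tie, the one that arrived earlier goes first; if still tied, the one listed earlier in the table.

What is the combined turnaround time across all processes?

58

Schedule: | J1 0-4 | J2 4-13 | J4 13-14 | J3 14-27 |
Completion: J1=4  J2=13  J3=27  J4=14
Turnaround (C−A): J1=4  J2=13  J3=27  J4=14
Turnaround = completion − arrival: J1=4, J2=13, J3=27, J4=14
Total turnaround = 4 + 13 + 27 + 14 = 58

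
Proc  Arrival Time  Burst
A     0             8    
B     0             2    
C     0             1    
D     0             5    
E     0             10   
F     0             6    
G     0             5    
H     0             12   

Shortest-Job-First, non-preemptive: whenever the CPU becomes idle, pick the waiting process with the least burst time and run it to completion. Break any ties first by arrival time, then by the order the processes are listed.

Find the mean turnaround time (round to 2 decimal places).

19.63

Timeline: | C 0-1 | B 1-3 | D 3-8 | G 8-13 | F 13-19 | A 19-27 | E 27-37 | H 37-49 |
Completion: A=27  B=3  C=1  D=8  E=37  F=19  G=13  H=49
Turnaround (C−A): A=27  B=3  C=1  D=8  E=37  F=19  G=13  H=49
Turnaround times: A=27, B=3, C=1, D=8, E=37, F=19, G=13, H=49
Average turnaround = (27+3+1+8+37+19+13+49) / 8 = 157/8 = 19.63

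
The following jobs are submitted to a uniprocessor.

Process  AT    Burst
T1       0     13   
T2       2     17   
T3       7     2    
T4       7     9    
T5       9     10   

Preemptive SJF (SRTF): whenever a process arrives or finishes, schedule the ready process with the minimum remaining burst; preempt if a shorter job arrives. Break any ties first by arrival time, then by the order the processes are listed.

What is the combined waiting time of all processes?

57

Gantt: | T1 0-7 | T3 7-9 | T1 9-15 | T4 15-24 | T5 24-34 | T2 34-51 |
Completion: T1=15  T2=51  T3=9  T4=24  T5=34
Waiting = turnaround − burst: T1=2, T2=32, T3=0, T4=8, T5=15
Total waiting = 2 + 32 + 0 + 8 + 15 = 57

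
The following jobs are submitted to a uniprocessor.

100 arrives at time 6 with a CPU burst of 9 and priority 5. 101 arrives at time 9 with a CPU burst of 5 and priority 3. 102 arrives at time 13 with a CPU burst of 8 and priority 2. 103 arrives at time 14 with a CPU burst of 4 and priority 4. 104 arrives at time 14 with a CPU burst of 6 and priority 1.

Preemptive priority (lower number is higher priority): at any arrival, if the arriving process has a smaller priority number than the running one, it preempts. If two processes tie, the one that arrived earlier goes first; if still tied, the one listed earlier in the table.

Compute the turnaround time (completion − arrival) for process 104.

Timeline: | idle 0-6 | 100 6-9 | 101 9-13 | 102 13-14 | 104 14-20 | 102 20-27 | 101 27-28 | 103 28-32 | 100 32-38 |
Completion: 100=38  101=28  102=27  103=32  104=20
Turnaround (C−A): 100=32  101=19  102=14  103=18  104=6
Turnaround(104) = completion − arrival = 20 − 14 = 6

6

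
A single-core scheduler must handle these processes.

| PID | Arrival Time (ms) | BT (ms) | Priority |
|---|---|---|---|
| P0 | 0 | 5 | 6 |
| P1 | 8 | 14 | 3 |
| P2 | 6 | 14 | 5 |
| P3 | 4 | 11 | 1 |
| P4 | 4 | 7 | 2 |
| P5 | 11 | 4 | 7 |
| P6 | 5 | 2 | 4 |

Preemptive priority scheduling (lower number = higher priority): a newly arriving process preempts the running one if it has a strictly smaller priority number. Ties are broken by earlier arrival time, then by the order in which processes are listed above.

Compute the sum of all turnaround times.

235

Gantt: | P0 0-4 | P3 4-15 | P4 15-22 | P1 22-36 | P6 36-38 | P2 38-52 | P0 52-53 | P5 53-57 |
Completion: P0=53  P1=36  P2=52  P3=15  P4=22  P5=57  P6=38
Turnaround = completion − arrival: P0=53, P1=28, P2=46, P3=11, P4=18, P5=46, P6=33
Total turnaround = 53 + 28 + 46 + 11 + 18 + 46 + 33 = 235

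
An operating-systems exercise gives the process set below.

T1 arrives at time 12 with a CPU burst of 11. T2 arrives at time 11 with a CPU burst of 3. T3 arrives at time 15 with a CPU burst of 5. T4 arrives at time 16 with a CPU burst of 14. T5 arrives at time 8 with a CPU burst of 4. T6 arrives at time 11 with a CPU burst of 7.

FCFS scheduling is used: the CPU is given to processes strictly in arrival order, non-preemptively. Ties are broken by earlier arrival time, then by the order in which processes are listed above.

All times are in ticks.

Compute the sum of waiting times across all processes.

55

Schedule: | idle 0-8 | T5 8-12 | T2 12-15 | T6 15-22 | T1 22-33 | T3 33-38 | T4 38-52 |
Completion: T1=33  T2=15  T3=38  T4=52  T5=12  T6=22
Turnaround (C−A): T1=21  T2=4  T3=23  T4=36  T5=4  T6=11
Waiting = turnaround − burst: T1=10, T2=1, T3=18, T4=22, T5=0, T6=4
Total waiting = 10 + 1 + 18 + 22 + 0 + 4 = 55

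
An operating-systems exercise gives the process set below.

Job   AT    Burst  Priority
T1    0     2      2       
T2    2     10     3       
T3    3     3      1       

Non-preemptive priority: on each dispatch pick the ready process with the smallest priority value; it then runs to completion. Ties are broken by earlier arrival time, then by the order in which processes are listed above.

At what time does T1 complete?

2

Schedule: | T1 0-2 | T2 2-12 | T3 12-15 |
Completion: T1=2  T2=12  T3=15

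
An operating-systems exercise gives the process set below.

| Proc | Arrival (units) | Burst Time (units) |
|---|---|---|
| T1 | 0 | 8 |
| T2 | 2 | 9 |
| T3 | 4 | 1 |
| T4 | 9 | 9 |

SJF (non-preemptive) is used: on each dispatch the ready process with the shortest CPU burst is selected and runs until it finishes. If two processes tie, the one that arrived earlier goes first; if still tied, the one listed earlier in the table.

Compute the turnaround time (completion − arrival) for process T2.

16

Schedule: | T1 0-8 | T3 8-9 | T2 9-18 | T4 18-27 |
Completion: T1=8  T2=18  T3=9  T4=27
Turnaround (C−A): T1=8  T2=16  T3=5  T4=18
Turnaround(T2) = completion − arrival = 18 − 2 = 16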